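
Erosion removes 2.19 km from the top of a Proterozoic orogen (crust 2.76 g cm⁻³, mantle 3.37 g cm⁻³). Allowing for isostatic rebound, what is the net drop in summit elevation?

Rebound u = e ρ_c/ρ_m = 2.19 km × 2.76/3.37 = 1.794 km.
Net surface drop = e − u = 2.19 km − 1.794 km = e (ρ_m − ρ_c)/ρ_m = 0.396 km.

0.396 km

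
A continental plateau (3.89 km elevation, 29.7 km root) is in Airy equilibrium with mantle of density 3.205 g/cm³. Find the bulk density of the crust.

2.83 g/cm³

ρ_c h = (ρ_m − ρ_c) r → ρ_c (h + r) = ρ_m r → ρ_c = ρ_m r / (h + r).
ρ_c = 3.205 × 29.7 km / (3.89 km + 29.7 km) = 2.83 g/cm³.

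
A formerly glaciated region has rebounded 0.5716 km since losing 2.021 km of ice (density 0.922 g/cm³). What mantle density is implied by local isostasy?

ρ_m = ρ_ice t / u = 0.922 × 2.021 km/0.5716 km = 3.26 g/cm³.

3.26 g/cm³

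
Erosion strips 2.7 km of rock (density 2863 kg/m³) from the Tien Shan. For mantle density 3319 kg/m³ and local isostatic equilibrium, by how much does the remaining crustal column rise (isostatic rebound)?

Unloading: uplift u = e ρ_c/ρ_m = 2.7 km × 2863/3319 = 2.33 km.

2.33 km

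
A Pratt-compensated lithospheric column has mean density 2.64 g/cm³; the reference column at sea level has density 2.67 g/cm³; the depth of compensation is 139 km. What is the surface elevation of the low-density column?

ρ_ref D = ρ (D + h) → h = D (ρ_ref − ρ)/ρ.
h = 139 km × (2.67 − 2.64)/2.64 = 1.58 km.

1.58 km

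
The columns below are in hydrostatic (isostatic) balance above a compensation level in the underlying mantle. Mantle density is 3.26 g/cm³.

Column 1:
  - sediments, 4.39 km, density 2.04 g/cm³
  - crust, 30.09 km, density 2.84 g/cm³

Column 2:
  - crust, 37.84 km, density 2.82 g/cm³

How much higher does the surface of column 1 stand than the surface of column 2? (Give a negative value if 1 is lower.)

0.412 km

For any compensation level in the mantle, the mantle terms cancel and isostasy reduces to e = (Σt_1 − Σt_2) − (Σ(ρt)_1 − Σ(ρt)_2) / ρ_m.
Σt_1 = 34.48 km; Σt_2 = 37.84 km; Σ(ρt)_1 = 94.4112; Σ(ρt)_2 = 106.7088 (in km·g/cm³).
e = (34.48 − 37.84) − (94.4112 − 106.7088) / 3.26 = 0.412 km.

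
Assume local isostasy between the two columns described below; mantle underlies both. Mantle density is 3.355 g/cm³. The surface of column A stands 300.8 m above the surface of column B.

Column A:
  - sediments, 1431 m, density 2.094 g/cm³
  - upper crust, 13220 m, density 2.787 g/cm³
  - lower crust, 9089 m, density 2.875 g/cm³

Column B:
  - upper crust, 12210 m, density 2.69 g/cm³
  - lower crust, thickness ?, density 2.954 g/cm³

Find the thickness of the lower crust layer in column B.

11300 m

Take the compensation level at the base of the deeper column (depth z_c below the surface of column A) and equate Σ ρ_i t_i down to z_c; mantle fills any gap and the z_c terms cancel.
Column A: 1431×2.094 + 13220×2.787 + 9089×2.875 + (z_c − 23740)×3.355
Column B: 300.8×0 + 12210×2.69 + x×2.954 + (z_c − 300.8 − 12210 − x)×3.355
The z_c×3.355 term appears on both sides and cancels. Collect the known terms of each column as K = Σ(ρt)_known − 3.355 × (depth of known layers): K_A = 65971.529 − 3.355×23740 = −13676.171; K_B = 32844.9 − 3.355×(300.8 + 12210) = −9128.834.
Balance: K_A = K_B − x×(3.355 − 2.954), so x = (K_B − K_A)/(3.355 − 2.954) = 4547.34/0.401 = 11300 m.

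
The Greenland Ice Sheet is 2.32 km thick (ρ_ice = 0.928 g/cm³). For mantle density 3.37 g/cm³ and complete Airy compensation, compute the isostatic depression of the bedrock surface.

Isostatic balance requires: the ice load ρ_ice t is balanced by mantle displaced below, ρ_m s.
s = t ρ_ice / ρ_m = 2.32 km × 0.928/3.37 = 0.639 km.

0.639 km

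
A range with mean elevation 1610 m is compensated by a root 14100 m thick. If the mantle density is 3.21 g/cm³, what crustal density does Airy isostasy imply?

2.88 g/cm³

ρ_c h = (ρ_m − ρ_c) r → ρ_c (h + r) = ρ_m r → ρ_c = ρ_m r / (h + r).
ρ_c = 3.21 × 14100 m / (1610 m + 14100 m) = 2.88 g/cm³.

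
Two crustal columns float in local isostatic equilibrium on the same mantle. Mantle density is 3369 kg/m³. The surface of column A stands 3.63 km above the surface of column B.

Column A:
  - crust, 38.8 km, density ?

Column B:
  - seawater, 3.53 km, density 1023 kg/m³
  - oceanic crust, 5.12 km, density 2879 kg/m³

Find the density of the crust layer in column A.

Take the compensation level at the base of the deeper column (depth z_c below the surface of column A) and equate Σ ρ_i t_i down to z_c; mantle fills any gap and the z_c terms cancel.
Column A: 38.8×ρ + (z_c − 38.8)×3369
Column B: 3.63×0 + 3.53×1023 + 5.12×2879 + (z_c − 3.63 − 8.65)×3369
The z_c×3369 term appears on both sides and cancels. Collect the known terms of each column as K = Σ(ρt)_known − 3369 × (depth of known layers): K_A = 0 − 3369×38.8 = −130717.2; K_B = 18351.67 − 3369×(3.63 + 8.65) = −23019.65.
Balance: K_A + 38.8×ρ = K_B, so ρ = (K_B − K_A)/38.8 = 107698/38.8 = 2780 kg/m³.

2780 kg/m³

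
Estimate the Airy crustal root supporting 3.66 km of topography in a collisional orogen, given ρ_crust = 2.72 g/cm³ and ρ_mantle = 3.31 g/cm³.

16.9 km

Isostatic balance requires: the weight of the topography is balanced by the buoyancy of the root, ρ_c h = (ρ_m − ρ_c) r.
r = h · ρ_c / (ρ_m − ρ_c) = 3.66 km × 2.72 / (3.31 − 2.72) = 16.9 km.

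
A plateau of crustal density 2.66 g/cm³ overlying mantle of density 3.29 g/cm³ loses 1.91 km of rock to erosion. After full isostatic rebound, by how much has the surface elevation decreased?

0.366 km

Rebound u = e ρ_c/ρ_m = 1.91 km × 2.66/3.29 = 1.544 km.
Net surface drop = e − u = 1.91 km − 1.544 km = e (ρ_m − ρ_c)/ρ_m = 0.366 km.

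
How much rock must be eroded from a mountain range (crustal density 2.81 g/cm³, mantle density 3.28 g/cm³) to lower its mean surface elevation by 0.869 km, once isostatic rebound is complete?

6.06 km

Net drop Δ = e − u = e − e ρ_c/ρ_m = e (ρ_m − ρ_c)/ρ_m.
e = Δ ρ_m/(ρ_m − ρ_c) = 0.869 km × 3.28/0.47 = 6.06 km.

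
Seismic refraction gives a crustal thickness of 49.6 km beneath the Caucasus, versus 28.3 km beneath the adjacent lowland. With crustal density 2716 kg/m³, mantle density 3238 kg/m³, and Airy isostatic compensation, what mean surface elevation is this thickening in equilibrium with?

3.43 km

Excess crust Δ = 49.6 km − 28.3 km = 21.3 km, split between elevation h and root r with h + r = Δ.
Airy balance ρ_c h = (ρ_m − ρ_c) r gives r = h ρ_c/(ρ_m − ρ_c), so h (1 + ρ_c/(ρ_m − ρ_c)) = Δ, i.e. h = Δ (ρ_m − ρ_c)/ρ_m.
h = 21.3 km × 522/3238 = 3.43 km.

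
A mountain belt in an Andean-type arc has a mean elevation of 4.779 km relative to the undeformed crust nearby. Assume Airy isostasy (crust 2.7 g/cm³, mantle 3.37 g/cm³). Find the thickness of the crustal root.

Balancing pressure at the compensation depth: the weight of the topography is balanced by the buoyancy of the root, ρ_c h = (ρ_m − ρ_c) r.
r = h · ρ_c / (ρ_m − ρ_c) = 4.779 km × 2.7 / (3.37 − 2.7) = 19.3 km.

19.3 km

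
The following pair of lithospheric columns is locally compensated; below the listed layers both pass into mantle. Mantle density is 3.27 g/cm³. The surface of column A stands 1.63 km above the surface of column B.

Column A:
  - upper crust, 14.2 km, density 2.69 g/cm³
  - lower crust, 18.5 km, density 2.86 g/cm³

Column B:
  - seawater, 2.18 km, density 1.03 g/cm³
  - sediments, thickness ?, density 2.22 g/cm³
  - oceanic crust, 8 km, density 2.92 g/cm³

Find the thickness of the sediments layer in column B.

Take the compensation level at the base of the deeper column (depth z_c below the surface of column A) and equate Σ ρ_i t_i down to z_c; mantle fills any gap and the z_c terms cancel.
Column A: 14.2×2.69 + 18.5×2.86 + (z_c − 32.7)×3.27
Column B: 1.63×0 + 2.18×1.03 + x×2.22 + 8×2.92 + (z_c − 1.63 − 10.18 − x)×3.27
The z_c×3.27 term appears on both sides and cancels. Collect the known terms of each column as K = Σ(ρt)_known − 3.27 × (depth of known layers): K_A = 91.108 − 3.27×32.7 = −15.821; K_B = 25.6054 − 3.27×(1.63 + 10.18) = −13.0133.
Balance: K_A = K_B − x×(3.27 − 2.22), so x = (K_B − K_A)/(3.27 − 2.22) = 2.8077/1.05 = 2.67 km.

2.67 km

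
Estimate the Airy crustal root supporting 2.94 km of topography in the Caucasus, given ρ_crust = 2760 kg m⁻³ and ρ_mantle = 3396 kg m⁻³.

For local isostatic compensation: the weight of the topography is balanced by the buoyancy of the root, ρ_c h = (ρ_m − ρ_c) r.
r = h · ρ_c / (ρ_m − ρ_c) = 2.94 km × 2760 / (3396 − 2760) = 12.8 km.

12.8 km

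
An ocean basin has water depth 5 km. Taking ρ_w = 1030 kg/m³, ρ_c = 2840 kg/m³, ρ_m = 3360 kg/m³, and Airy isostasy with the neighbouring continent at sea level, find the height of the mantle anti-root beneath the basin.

For local isostatic compensation: replacing crust with seawater at the top is compensated by replacing crust with mantle at the base: d (ρ_c − ρ_w) = a (ρ_m − ρ_c).
a = d (ρ_c − ρ_w)/(ρ_m − ρ_c) = 5 km × 1810/520 = 17.4 km.

17.4 km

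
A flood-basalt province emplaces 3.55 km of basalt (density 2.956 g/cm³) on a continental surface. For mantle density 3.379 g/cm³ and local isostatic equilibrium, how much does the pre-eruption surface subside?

3.11 km

Subaerial loading: s = t ρ_load / ρ_m.
s = 3.55 km × 2.956/3.379 = 3.11 km.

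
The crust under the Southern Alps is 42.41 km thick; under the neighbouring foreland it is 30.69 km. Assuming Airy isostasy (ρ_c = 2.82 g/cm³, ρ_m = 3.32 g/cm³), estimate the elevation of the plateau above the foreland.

1.77 km

Excess crust Δ = 42.41 km − 30.69 km = 11.72 km, split between elevation h and root r with h + r = Δ.
Airy balance ρ_c h = (ρ_m − ρ_c) r gives r = h ρ_c/(ρ_m − ρ_c), so h (1 + ρ_c/(ρ_m − ρ_c)) = Δ, i.e. h = Δ (ρ_m − ρ_c)/ρ_m.
h = 11.72 km × 0.5/3.32 = 1.77 km.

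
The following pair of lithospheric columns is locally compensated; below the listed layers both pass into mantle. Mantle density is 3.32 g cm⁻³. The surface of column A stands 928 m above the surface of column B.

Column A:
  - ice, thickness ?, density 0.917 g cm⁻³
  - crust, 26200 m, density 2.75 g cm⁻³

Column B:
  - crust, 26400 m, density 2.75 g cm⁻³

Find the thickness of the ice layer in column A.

1330 m

Take the compensation level at the base of the deeper column (depth z_c below the surface of column A) and equate Σ ρ_i t_i down to z_c; mantle fills any gap and the z_c terms cancel.
Column A: x×0.917 + 26200×2.75 + (z_c − 26200 − x)×3.32
Column B: 928×0 + 26400×2.75 + (z_c − 928 − 26400)×3.32
The z_c×3.32 term appears on both sides and cancels. Collect the known terms of each column as K = Σ(ρt)_known − 3.32 × (depth of known layers): K_A = 72050 − 3.32×26200 = −14934; K_B = 72600 − 3.32×(928 + 26400) = −18128.96.
Balance: K_A − x×(3.32 − 0.917) = K_B, so x = (K_A − K_B)/(3.32 − 0.917) = 3194.96/2.403 = 1330 m.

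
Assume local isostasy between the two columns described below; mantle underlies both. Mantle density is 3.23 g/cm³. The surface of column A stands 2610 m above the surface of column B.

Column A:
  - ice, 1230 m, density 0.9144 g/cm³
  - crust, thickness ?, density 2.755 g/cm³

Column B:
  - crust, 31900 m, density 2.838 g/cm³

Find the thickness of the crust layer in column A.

Take the compensation level at the base of the deeper column (depth z_c below the surface of column A) and equate Σ ρ_i t_i down to z_c; mantle fills any gap and the z_c terms cancel.
Column A: 1230×0.9144 + x×2.755 + (z_c − 1230 − x)×3.23
Column B: 2610×0 + 31900×2.838 + (z_c − 2610 − 31900)×3.23
The z_c×3.23 term appears on both sides and cancels. Collect the known terms of each column as K = Σ(ρt)_known − 3.23 × (depth of known layers): K_A = 1124.712 − 3.23×1230 = −2848.188; K_B = 90532.2 − 3.23×(2610 + 31900) = −20935.1.
Balance: K_A − x×(3.23 − 2.755) = K_B, so x = (K_A − K_B)/(3.23 − 2.755) = 18086.9/0.475 = 38100 m.

38100 m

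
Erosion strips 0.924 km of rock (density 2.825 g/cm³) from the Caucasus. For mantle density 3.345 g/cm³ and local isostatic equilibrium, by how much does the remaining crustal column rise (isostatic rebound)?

Unloading: uplift u = e ρ_c/ρ_m = 0.924 km × 2.825/3.345 = 0.78 km.

0.78 km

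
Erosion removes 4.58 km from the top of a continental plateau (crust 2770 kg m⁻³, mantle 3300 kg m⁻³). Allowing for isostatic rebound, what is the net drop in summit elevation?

0.736 km

Rebound u = e ρ_c/ρ_m = 4.58 km × 2770/3300 = 3.844 km.
Net surface drop = e − u = 4.58 km − 3.844 km = e (ρ_m − ρ_c)/ρ_m = 0.736 km.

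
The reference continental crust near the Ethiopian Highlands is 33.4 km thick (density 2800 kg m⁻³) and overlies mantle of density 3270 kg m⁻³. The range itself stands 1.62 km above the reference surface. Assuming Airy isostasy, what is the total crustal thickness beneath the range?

Root depth r = h ρ_c / (ρ_m − ρ_c) = 1.62 km × 2800 / 470 = 9.651 km.
Total thickness = T + h + r = 33.4 km + 1.62 km + 9.651 km = 44.7 km.

44.7 km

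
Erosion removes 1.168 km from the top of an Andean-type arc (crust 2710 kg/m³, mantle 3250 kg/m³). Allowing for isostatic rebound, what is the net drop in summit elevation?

Rebound u = e ρ_c/ρ_m = 1.168 km × 2710/3250 = 0.9739 km.
Net surface drop = e − u = 1.168 km − 0.9739 km = e (ρ_m − ρ_c)/ρ_m = 0.194 km.

0.194 km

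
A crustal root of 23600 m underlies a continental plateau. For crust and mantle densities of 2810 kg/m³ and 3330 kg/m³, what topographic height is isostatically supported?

For local isostatic compensation: ρ_c h = (ρ_m − ρ_c) r.
h = r (ρ_m − ρ_c) / ρ_c = 23600 m × (3330 − 2810) / 2810 = 4370 m.

4370 m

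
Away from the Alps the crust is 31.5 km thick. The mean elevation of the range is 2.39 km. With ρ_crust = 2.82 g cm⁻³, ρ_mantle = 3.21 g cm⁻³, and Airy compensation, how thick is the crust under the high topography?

Root depth r = h ρ_c / (ρ_m − ρ_c) = 2.39 km × 2.82 / 0.39 = 17.28 km.
Total thickness = T + h + r = 31.5 km + 2.39 km + 17.28 km = 51.2 km.

51.2 km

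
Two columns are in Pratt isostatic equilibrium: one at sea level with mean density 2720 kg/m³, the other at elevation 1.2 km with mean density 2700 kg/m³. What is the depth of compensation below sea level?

162 km

ρ_ref D = ρ (D + h) → D (ρ_ref − ρ) = ρ h.
D = ρ h/(ρ_ref − ρ) = 2700 × 1.2 km/(2720 − 2700) = 162 km.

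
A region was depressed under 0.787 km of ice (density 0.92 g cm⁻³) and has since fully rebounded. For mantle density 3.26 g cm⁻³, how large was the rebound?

0.222 km

Removing the load lets mantle flow back in; uplift u satisfies ρ_ice t = ρ_m u.
u = t ρ_ice/ρ_m = 0.787 km × 0.92/3.26 = 0.222 km.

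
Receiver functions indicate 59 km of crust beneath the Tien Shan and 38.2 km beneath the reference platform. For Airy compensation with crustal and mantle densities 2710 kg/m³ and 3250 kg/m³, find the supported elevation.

3.46 km

Excess crust Δ = 59 km − 38.2 km = 20.8 km, split between elevation h and root r with h + r = Δ.
Airy balance ρ_c h = (ρ_m − ρ_c) r gives r = h ρ_c/(ρ_m − ρ_c), so h (1 + ρ_c/(ρ_m − ρ_c)) = Δ, i.e. h = Δ (ρ_m − ρ_c)/ρ_m.
h = 20.8 km × 540/3250 = 3.46 km.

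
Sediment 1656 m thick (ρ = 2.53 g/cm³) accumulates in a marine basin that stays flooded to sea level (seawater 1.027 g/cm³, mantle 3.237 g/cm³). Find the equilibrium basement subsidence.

1130 m

Submarine loading: the sediment displaces seawater, and the subsidence is in turn flooded, so s (ρ_m − ρ_w) = t (ρ_sed − ρ_w).
s = 1656 m × (2.53 − 1.027) / (3.237 − 1.027) = 1130 m.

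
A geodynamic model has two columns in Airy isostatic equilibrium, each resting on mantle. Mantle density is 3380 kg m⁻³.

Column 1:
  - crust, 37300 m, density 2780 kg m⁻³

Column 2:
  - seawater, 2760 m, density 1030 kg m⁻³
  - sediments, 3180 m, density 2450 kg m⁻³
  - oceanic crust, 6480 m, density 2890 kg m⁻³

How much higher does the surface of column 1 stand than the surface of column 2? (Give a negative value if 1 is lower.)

For any compensation level in the mantle, the mantle terms cancel and isostasy reduces to e = (Σt_1 − Σt_2) − (Σ(ρt)_1 − Σ(ρt)_2) / ρ_m.
Σt_1 = 37300 m; Σt_2 = 12420 m; Σ(ρt)_1 = 103694000; Σ(ρt)_2 = 29361000 (in m·kg m⁻³).
e = (37300 − 12420) − (103694000 − 29361000) / 3380 = 2890 m.

2890 m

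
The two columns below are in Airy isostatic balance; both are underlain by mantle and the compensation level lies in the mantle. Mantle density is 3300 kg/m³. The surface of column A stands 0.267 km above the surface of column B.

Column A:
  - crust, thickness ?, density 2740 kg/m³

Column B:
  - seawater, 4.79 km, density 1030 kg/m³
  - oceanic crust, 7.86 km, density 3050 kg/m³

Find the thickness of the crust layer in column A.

24.5 km

Take the compensation level at the base of the deeper column (depth z_c below the surface of column A) and equate Σ ρ_i t_i down to z_c; mantle fills any gap and the z_c terms cancel.
Column A: x×2740 + (z_c − 0 − x)×3300
Column B: 0.267×0 + 4.79×1030 + 7.86×3050 + (z_c − 0.267 − 12.65)×3300
The z_c×3300 term appears on both sides and cancels. Collect the known terms of each column as K = Σ(ρt)_known − 3300 × (depth of known layers): K_A = 0 − 3300×0 = 0; K_B = 28906.7 − 3300×(0.267 + 12.65) = −13719.4.
Balance: K_A − x×(3300 − 2740) = K_B, so x = (K_A − K_B)/(3300 − 2740) = 13719.4/560 = 24.5 km.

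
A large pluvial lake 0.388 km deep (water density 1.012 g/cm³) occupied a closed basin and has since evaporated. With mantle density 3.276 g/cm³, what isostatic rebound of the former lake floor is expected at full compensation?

0.12 km

u = d ρ_w/ρ_m = 0.388 km × 1.012/3.276 = 0.12 km.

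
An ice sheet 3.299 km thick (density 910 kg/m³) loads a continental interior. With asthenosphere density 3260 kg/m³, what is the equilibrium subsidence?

Balancing pressure at the compensation depth: the ice load ρ_ice t is balanced by mantle displaced below, ρ_m s.
s = t ρ_ice / ρ_m = 3.299 km × 910/3260 = 0.921 km.

0.921 km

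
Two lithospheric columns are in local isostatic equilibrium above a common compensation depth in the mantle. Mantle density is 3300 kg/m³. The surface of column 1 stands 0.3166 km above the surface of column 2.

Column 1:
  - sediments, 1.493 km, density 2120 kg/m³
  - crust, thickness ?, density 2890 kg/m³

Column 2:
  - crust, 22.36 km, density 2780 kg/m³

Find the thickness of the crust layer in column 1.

Take the compensation level at the base of the deeper column (depth z_c below the surface of column 1) and equate Σ ρ_i t_i down to z_c; mantle fills any gap and the z_c terms cancel.
Column 1: 1.493×2120 + x×2890 + (z_c − 1.493 − x)×3300
Column 2: 0.3166×0 + 22.36×2780 + (z_c − 0.3166 − 22.36)×3300
The z_c×3300 term appears on both sides and cancels. Collect the known terms of each column as K = Σ(ρt)_known − 3300 × (depth of known layers): K_1 = 3165.16 − 3300×1.493 = −1761.74; K_2 = 62160.8 − 3300×(0.3166 + 22.36) = −12671.98.
Balance: K_1 − x×(3300 − 2890) = K_2, so x = (K_1 − K_2)/(3300 − 2890) = 10910.2/410 = 26.6 km.

26.6 km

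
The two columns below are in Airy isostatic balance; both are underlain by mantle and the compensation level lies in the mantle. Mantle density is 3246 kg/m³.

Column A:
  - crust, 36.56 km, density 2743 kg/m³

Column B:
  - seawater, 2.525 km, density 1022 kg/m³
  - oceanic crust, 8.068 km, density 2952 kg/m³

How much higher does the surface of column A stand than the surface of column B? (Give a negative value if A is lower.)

For any compensation level in the mantle, the mantle terms cancel and isostasy reduces to e = (Σt_A − Σt_B) − (Σ(ρt)_A − Σ(ρt)_B) / ρ_m.
Σt_A = 36.56 km; Σt_B = 10.593 km; Σ(ρt)_A = 100284.08; Σ(ρt)_B = 26397.286 (in km·kg/m³).
e = (36.56 − 10.593) − (100284.08 − 26397.286) / 3246 = 3.2 km.

3.2 km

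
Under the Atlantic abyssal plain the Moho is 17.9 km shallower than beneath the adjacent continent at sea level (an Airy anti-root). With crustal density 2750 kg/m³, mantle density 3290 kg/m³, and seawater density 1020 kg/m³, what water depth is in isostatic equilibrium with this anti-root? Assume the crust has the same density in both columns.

5.59 km

Replacing a thickness d of crust by seawater at the top must be balanced by replacing crust with mantle at the base: d (ρ_c − ρ_w) = a (ρ_m − ρ_c).
d = a (ρ_m − ρ_c)/(ρ_c − ρ_w) = 17.9 km × 540/1730 = 5.59 km.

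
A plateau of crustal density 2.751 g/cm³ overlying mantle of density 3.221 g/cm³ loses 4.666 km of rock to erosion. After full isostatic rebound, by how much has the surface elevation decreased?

0.681 km

Rebound u = e ρ_c/ρ_m = 4.666 km × 2.751/3.221 = 3.985 km.
Net surface drop = e − u = 4.666 km − 3.985 km = e (ρ_m − ρ_c)/ρ_m = 0.681 km.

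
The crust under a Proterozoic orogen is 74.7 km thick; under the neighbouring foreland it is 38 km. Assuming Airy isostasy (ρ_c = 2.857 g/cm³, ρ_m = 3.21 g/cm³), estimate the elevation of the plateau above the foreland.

4.04 km

Excess crust Δ = 74.7 km − 38 km = 36.7 km, split between elevation h and root r with h + r = Δ.
Airy balance ρ_c h = (ρ_m − ρ_c) r gives r = h ρ_c/(ρ_m − ρ_c), so h (1 + ρ_c/(ρ_m − ρ_c)) = Δ, i.e. h = Δ (ρ_m − ρ_c)/ρ_m.
h = 36.7 km × 0.353/3.21 = 4.04 km.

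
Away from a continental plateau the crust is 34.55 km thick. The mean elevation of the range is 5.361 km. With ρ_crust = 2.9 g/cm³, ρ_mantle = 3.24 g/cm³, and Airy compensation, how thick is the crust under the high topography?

Root depth r = h ρ_c / (ρ_m − ρ_c) = 5.361 km × 2.9 / 0.34 = 45.73 km.
Total thickness = T + h + r = 34.55 km + 5.361 km + 45.73 km = 85.6 km.

85.6 km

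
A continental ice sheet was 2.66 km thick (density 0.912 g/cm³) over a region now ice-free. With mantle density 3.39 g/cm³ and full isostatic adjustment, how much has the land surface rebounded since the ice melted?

0.716 km

Removing the load lets mantle flow back in; uplift u satisfies ρ_ice t = ρ_m u.
u = t ρ_ice/ρ_m = 2.66 km × 0.912/3.39 = 0.716 km.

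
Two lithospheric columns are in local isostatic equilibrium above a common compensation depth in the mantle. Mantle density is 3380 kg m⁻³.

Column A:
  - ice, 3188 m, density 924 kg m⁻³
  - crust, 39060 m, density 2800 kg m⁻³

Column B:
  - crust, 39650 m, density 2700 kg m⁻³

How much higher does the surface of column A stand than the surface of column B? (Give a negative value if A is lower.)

For any compensation level in the mantle, the mantle terms cancel and isostasy reduces to e = (Σt_A − Σt_B) − (Σ(ρt)_A − Σ(ρt)_B) / ρ_m.
Σt_A = 42248 m; Σt_B = 39650 m; Σ(ρt)_A = 112313712; Σ(ρt)_B = 107055000 (in m·kg m⁻³).
e = (42248 − 39650) − (112313712 − 107055000) / 3380 = 1040 m.

1040 m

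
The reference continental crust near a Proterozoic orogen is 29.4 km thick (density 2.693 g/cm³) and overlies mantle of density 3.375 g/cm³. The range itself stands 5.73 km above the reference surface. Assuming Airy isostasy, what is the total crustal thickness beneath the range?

57.8 km

Root depth r = h ρ_c / (ρ_m − ρ_c) = 5.73 km × 2.693 / 0.682 = 22.63 km.
Total thickness = T + h + r = 29.4 km + 5.73 km + 22.63 km = 57.8 km.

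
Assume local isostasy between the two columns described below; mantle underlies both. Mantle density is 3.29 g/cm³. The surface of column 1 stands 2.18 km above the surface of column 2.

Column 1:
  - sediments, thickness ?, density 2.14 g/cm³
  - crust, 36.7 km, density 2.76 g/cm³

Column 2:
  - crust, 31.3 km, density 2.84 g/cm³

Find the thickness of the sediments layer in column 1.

Take the compensation level at the base of the deeper column (depth z_c below the surface of column 1) and equate Σ ρ_i t_i down to z_c; mantle fills any gap and the z_c terms cancel.
Column 1: x×2.14 + 36.7×2.76 + (z_c − 36.7 − x)×3.29
Column 2: 2.18×0 + 31.3×2.84 + (z_c − 2.18 − 31.3)×3.29
The z_c×3.29 term appears on both sides and cancels. Collect the known terms of each column as K = Σ(ρt)_known − 3.29 × (depth of known layers): K_1 = 101.292 − 3.29×36.7 = −19.451; K_2 = 88.892 − 3.29×(2.18 + 31.3) = −21.2572.
Balance: K_1 − x×(3.29 − 2.14) = K_2, so x = (K_1 − K_2)/(3.29 − 2.14) = 1.8062/1.15 = 1.57 km.

1.57 km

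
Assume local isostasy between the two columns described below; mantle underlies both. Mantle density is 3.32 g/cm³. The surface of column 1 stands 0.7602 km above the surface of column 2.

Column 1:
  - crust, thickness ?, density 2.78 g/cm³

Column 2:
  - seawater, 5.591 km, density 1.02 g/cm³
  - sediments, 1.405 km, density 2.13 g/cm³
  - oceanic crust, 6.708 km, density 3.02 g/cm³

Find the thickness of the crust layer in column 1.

Take the compensation level at the base of the deeper column (depth z_c below the surface of column 1) and equate Σ ρ_i t_i down to z_c; mantle fills any gap and the z_c terms cancel.
Column 1: x×2.78 + (z_c − 0 − x)×3.32
Column 2: 0.7602×0 + 5.591×1.02 + 1.405×2.13 + 6.708×3.02 + (z_c − 0.7602 − 13.704)×3.32
The z_c×3.32 term appears on both sides and cancels. Collect the known terms of each column as K = Σ(ρt)_known − 3.32 × (depth of known layers): K_1 = 0 − 3.32×0 = 0; K_2 = 28.95363 − 3.32×(0.7602 + 13.704) = −19.067514.
Balance: K_1 − x×(3.32 − 2.78) = K_2, so x = (K_1 − K_2)/(3.32 − 2.78) = 19.0675/0.54 = 35.3 km.

35.3 km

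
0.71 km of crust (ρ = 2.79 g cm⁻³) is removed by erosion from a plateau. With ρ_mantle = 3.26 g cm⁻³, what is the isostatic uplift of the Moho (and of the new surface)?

0.608 km

Unloading: uplift u = e ρ_c/ρ_m = 0.71 km × 2.79/3.26 = 0.608 km.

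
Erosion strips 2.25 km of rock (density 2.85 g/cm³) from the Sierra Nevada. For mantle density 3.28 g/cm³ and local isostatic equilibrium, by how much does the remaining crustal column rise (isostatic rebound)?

1.96 km

Unloading: uplift u = e ρ_c/ρ_m = 2.25 km × 2.85/3.28 = 1.96 km.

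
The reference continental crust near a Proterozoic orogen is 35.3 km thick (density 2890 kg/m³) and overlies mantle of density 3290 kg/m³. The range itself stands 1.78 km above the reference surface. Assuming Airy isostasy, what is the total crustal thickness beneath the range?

Root depth r = h ρ_c / (ρ_m − ρ_c) = 1.78 km × 2890 / 400 = 12.86 km.
Total thickness = T + h + r = 35.3 km + 1.78 km + 12.86 km = 49.9 km.

49.9 km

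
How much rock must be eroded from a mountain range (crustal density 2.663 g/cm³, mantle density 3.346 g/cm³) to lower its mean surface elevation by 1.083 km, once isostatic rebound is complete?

Net drop Δ = e − u = e − e ρ_c/ρ_m = e (ρ_m − ρ_c)/ρ_m.
e = Δ ρ_m/(ρ_m − ρ_c) = 1.083 km × 3.346/0.683 = 5.31 km.

5.31 km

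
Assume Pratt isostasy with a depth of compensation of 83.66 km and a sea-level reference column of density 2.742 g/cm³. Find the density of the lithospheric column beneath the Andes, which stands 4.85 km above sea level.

2.59 g/cm³

Pratt balance: ρ_ref D = ρ (D + h).
ρ = ρ_ref D/(D + h) = 2.742 × 83.66 km/(83.66 km + 4.85 km) = 2.59 g/cm³.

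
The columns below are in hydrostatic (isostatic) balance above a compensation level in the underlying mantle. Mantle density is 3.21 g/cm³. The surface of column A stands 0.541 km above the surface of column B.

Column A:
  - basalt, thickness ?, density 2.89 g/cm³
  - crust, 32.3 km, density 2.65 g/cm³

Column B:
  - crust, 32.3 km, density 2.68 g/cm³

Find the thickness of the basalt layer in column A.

Take the compensation level at the base of the deeper column (depth z_c below the surface of column A) and equate Σ ρ_i t_i down to z_c; mantle fills any gap and the z_c terms cancel.
Column A: x×2.89 + 32.3×2.65 + (z_c − 32.3 − x)×3.21
Column B: 0.541×0 + 32.3×2.68 + (z_c − 0.541 − 32.3)×3.21
The z_c×3.21 term appears on both sides and cancels. Collect the known terms of each column as K = Σ(ρt)_known − 3.21 × (depth of known layers): K_A = 85.595 − 3.21×32.3 = −18.088; K_B = 86.564 − 3.21×(0.541 + 32.3) = −18.85561.
Balance: K_A − x×(3.21 − 2.89) = K_B, so x = (K_A − K_B)/(3.21 − 2.89) = 0.76761/0.32 = 2.4 km.

2.4 km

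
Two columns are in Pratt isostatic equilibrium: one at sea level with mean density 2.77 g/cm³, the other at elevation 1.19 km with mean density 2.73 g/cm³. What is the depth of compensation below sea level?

81.2 km

ρ_ref D = ρ (D + h) → D (ρ_ref − ρ) = ρ h.
D = ρ h/(ρ_ref − ρ) = 2.73 × 1.19 km/(2.77 − 2.73) = 81.2 km.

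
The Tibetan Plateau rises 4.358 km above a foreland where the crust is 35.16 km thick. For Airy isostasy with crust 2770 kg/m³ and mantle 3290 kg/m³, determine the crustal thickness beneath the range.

Root depth r = h ρ_c / (ρ_m − ρ_c) = 4.358 km × 2770 / 520 = 23.21 km.
Total thickness = T + h + r = 35.16 km + 4.358 km + 23.21 km = 62.7 km.

62.7 km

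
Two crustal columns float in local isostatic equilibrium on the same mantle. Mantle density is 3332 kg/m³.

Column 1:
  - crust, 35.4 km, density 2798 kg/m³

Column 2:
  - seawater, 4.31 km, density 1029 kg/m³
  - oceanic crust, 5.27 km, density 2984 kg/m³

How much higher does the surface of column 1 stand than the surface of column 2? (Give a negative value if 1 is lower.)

2.14 km

For any compensation level in the mantle, the mantle terms cancel and isostasy reduces to e = (Σt_1 − Σt_2) − (Σ(ρt)_1 − Σ(ρt)_2) / ρ_m.
Σt_1 = 35.4 km; Σt_2 = 9.58 km; Σ(ρt)_1 = 99049.2; Σ(ρt)_2 = 20160.67 (in km·kg/m³).
e = (35.4 − 9.58) − (99049.2 − 20160.67) / 3332 = 2.14 km.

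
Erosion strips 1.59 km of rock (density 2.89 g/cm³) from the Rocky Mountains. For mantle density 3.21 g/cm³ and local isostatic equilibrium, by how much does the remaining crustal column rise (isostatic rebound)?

1.43 km

Unloading: uplift u = e ρ_c/ρ_m = 1.59 km × 2.89/3.21 = 1.43 km.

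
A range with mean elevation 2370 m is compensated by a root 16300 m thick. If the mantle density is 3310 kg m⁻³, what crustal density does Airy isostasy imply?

2890 kg m⁻³

ρ_c h = (ρ_m − ρ_c) r → ρ_c (h + r) = ρ_m r → ρ_c = ρ_m r / (h + r).
ρ_c = 3310 × 16300 m / (2370 m + 16300 m) = 2890 kg m⁻³.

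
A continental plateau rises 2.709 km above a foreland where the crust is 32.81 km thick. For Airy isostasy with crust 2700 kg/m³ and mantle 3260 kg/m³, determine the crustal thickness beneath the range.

Root depth r = h ρ_c / (ρ_m − ρ_c) = 2.709 km × 2700 / 560 = 13.06 km.
Total thickness = T + h + r = 32.81 km + 2.709 km + 13.06 km = 48.6 km.

48.6 km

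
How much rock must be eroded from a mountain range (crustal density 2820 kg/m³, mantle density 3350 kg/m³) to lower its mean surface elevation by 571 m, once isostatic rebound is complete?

3610 m

Net drop Δ = e − u = e − e ρ_c/ρ_m = e (ρ_m − ρ_c)/ρ_m.
e = Δ ρ_m/(ρ_m − ρ_c) = 571 m × 3350/530 = 3610 m.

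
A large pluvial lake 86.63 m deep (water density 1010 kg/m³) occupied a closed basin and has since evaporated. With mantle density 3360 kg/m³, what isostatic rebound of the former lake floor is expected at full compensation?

26 m

u = d ρ_w/ρ_m = 86.63 m × 1010/3360 = 26 m.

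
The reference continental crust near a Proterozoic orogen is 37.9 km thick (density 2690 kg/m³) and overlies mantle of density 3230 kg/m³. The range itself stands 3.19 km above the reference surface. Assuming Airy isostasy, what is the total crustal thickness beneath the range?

57 km

Root depth r = h ρ_c / (ρ_m − ρ_c) = 3.19 km × 2690 / 540 = 15.89 km.
Total thickness = T + h + r = 37.9 km + 3.19 km + 15.89 km = 57 km.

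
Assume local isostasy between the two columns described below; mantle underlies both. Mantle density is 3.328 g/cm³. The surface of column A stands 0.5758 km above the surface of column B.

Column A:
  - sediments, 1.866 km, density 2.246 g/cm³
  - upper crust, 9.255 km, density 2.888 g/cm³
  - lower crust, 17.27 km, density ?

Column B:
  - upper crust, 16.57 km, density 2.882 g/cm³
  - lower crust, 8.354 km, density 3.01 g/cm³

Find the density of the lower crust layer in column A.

Take the compensation level at the base of the deeper column (depth z_c below the surface of column A) and equate Σ ρ_i t_i down to z_c; mantle fills any gap and the z_c terms cancel.
Column A: 1.866×2.246 + 9.255×2.888 + 17.27×ρ + (z_c − 28.391)×3.328
Column B: 0.5758×0 + 16.57×2.882 + 8.354×3.01 + (z_c − 0.5758 − 24.924)×3.328
The z_c×3.328 term appears on both sides and cancels. Collect the known terms of each column as K = Σ(ρt)_known − 3.328 × (depth of known layers): K_A = 30.919476 − 3.328×28.391 = −63.565772; K_B = 72.90028 − 3.328×(0.5758 + 24.924) = −11.9630544.
Balance: K_A + 17.27×ρ = K_B, so ρ = (K_B − K_A)/17.27 = 51.6027/17.27 = 2.99 g/cm³.

2.99 g/cm³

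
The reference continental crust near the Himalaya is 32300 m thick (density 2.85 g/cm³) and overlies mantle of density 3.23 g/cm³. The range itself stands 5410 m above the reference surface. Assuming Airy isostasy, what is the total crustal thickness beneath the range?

Root depth r = h ρ_c / (ρ_m − ρ_c) = 5410 m × 2.85 / 0.38 = 40580 m.
Total thickness = T + h + r = 32300 m + 5410 m + 40580 m = 78300 m.

78300 m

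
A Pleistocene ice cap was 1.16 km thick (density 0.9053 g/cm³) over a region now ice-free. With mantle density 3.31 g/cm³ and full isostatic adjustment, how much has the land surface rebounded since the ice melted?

Removing the load lets mantle flow back in; uplift u satisfies ρ_ice t = ρ_m u.
u = t ρ_ice/ρ_m = 1.16 km × 0.9053/3.31 = 0.317 km.

0.317 km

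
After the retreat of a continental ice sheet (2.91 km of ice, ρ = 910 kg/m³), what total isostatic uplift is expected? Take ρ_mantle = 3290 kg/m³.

Removing the load lets mantle flow back in; uplift u satisfies ρ_ice t = ρ_m u.
u = t ρ_ice/ρ_m = 2.91 km × 910/3290 = 0.805 km.

0.805 km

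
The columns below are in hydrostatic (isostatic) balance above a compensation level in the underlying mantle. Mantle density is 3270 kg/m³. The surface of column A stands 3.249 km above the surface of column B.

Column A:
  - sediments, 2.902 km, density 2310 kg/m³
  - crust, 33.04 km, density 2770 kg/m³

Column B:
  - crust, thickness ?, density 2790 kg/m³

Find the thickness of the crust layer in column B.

Take the compensation level at the base of the deeper column (depth z_c below the surface of column A) and equate Σ ρ_i t_i down to z_c; mantle fills any gap and the z_c terms cancel.
Column A: 2.902×2310 + 33.04×2770 + (z_c − 35.942)×3270
Column B: 3.249×0 + x×2790 + (z_c − 3.249 − 0 − x)×3270
The z_c×3270 term appears on both sides and cancels. Collect the known terms of each column as K = Σ(ρt)_known − 3270 × (depth of known layers): K_A = 98224.42 − 3270×35.942 = −19305.92; K_B = 0 − 3270×(3.249 + 0) = −10624.23.
Balance: K_A = K_B − x×(3270 − 2790), so x = (K_B − K_A)/(3270 − 2790) = 8681.69/480 = 18.1 km.

18.1 km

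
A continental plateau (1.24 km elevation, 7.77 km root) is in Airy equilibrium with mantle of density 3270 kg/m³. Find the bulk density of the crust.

2820 kg/m³

ρ_c h = (ρ_m − ρ_c) r → ρ_c (h + r) = ρ_m r → ρ_c = ρ_m r / (h + r).
ρ_c = 3270 × 7.77 km / (1.24 km + 7.77 km) = 2820 kg/m³.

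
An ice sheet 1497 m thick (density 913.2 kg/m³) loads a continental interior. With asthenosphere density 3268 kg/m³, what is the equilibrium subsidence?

418 m

Equating mass per unit area of the two columns: the ice load ρ_ice t is balanced by mantle displaced below, ρ_m s.
s = t ρ_ice / ρ_m = 1497 m × 913.2/3268 = 418 m.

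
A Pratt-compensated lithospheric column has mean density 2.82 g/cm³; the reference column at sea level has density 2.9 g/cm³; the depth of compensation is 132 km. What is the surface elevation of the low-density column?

ρ_ref D = ρ (D + h) → h = D (ρ_ref − ρ)/ρ.
h = 132 km × (2.9 − 2.82)/2.82 = 3.74 km.

3.74 km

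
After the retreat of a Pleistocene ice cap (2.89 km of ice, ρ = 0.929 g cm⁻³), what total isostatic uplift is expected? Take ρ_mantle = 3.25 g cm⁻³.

0.826 km

Removing the load lets mantle flow back in; uplift u satisfies ρ_ice t = ρ_m u.
u = t ρ_ice/ρ_m = 2.89 km × 0.929/3.25 = 0.826 km.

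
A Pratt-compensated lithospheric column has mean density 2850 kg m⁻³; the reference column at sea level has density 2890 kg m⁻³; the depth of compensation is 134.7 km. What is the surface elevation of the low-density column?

1.89 km

ρ_ref D = ρ (D + h) → h = D (ρ_ref − ρ)/ρ.
h = 134.7 km × (2890 − 2850)/2850 = 1.89 km.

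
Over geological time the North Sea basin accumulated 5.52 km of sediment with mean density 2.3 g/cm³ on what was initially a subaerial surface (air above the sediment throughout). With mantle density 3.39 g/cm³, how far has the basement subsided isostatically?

3.75 km

Subaerial load: s = t ρ_sed / ρ_m = 5.52 km × 2.3/3.39 = 3.75 km.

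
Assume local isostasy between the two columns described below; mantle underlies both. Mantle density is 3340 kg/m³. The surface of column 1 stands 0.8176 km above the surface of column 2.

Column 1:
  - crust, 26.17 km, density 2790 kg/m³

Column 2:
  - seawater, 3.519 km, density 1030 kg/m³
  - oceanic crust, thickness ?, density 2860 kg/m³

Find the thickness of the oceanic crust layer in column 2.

Take the compensation level at the base of the deeper column (depth z_c below the surface of column 1) and equate Σ ρ_i t_i down to z_c; mantle fills any gap and the z_c terms cancel.
Column 1: 26.17×2790 + (z_c − 26.17)×3340
Column 2: 0.8176×0 + 3.519×1030 + x×2860 + (z_c − 0.8176 − 3.519 − x)×3340
The z_c×3340 term appears on both sides and cancels. Collect the known terms of each column as K = Σ(ρt)_known − 3340 × (depth of known layers): K_1 = 73014.3 − 3340×26.17 = −14393.5; K_2 = 3624.57 − 3340×(0.8176 + 3.519) = −10859.674.
Balance: K_1 = K_2 − x×(3340 − 2860), so x = (K_2 − K_1)/(3340 − 2860) = 3533.83/480 = 7.36 km.

7.36 km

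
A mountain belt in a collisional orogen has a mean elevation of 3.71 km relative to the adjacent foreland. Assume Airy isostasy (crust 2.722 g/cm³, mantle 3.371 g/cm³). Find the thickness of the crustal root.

15.6 km

In Airy isostatic equilibrium: the weight of the topography is balanced by the buoyancy of the root, ρ_c h = (ρ_m − ρ_c) r.
r = h · ρ_c / (ρ_m − ρ_c) = 3.71 km × 2.722 / (3.371 − 2.722) = 15.6 km.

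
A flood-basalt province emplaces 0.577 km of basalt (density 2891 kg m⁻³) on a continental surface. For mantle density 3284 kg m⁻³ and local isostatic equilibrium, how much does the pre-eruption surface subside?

0.508 km

Subaerial loading: s = t ρ_load / ρ_m.
s = 0.577 km × 2891/3284 = 0.508 km.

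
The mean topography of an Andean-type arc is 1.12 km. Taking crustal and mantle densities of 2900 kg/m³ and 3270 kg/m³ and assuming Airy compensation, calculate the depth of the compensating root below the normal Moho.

8.78 km

By Archimedes' principle applied to the lithosphere: the weight of the topography is balanced by the buoyancy of the root, ρ_c h = (ρ_m − ρ_c) r.
r = h · ρ_c / (ρ_m − ρ_c) = 1.12 km × 2900 / (3270 − 2900) = 8.78 km.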